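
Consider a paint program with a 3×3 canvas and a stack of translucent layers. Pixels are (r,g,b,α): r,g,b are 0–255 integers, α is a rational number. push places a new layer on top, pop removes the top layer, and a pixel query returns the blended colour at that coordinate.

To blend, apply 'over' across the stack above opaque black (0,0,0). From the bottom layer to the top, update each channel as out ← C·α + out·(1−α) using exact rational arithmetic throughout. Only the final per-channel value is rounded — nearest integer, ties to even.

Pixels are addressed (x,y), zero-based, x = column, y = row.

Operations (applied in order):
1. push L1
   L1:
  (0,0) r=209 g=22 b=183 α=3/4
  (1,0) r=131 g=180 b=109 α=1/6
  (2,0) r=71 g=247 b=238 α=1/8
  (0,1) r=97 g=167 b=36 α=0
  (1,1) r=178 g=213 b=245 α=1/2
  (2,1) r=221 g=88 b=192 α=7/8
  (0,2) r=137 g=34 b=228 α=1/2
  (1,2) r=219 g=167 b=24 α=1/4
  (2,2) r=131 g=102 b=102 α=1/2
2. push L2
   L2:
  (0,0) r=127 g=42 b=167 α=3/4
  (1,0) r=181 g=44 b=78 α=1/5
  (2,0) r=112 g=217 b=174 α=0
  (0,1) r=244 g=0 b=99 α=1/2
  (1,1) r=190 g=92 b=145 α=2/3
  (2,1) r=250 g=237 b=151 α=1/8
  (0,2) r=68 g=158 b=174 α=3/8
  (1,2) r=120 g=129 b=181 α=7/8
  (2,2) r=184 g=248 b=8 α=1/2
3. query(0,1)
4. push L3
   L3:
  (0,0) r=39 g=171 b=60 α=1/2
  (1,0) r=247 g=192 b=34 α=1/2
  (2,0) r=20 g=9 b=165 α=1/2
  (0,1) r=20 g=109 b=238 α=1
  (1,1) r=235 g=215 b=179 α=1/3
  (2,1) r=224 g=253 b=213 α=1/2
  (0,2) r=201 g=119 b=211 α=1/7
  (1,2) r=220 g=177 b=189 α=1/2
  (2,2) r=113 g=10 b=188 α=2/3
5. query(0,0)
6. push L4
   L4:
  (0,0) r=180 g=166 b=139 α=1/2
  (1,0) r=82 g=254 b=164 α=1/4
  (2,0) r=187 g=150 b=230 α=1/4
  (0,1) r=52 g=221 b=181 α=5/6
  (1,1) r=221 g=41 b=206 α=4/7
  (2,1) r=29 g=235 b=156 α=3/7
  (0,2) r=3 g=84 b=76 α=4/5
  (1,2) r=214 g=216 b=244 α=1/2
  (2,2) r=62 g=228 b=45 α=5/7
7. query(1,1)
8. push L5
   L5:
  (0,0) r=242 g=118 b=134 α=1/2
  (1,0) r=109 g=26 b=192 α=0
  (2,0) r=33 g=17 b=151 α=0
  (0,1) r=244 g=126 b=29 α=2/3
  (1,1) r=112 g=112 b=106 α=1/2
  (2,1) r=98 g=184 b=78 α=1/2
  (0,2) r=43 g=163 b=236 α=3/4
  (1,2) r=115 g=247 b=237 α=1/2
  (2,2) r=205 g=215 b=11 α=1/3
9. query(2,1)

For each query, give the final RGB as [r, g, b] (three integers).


(0,1) stack=L1,L2; from [0,0,0]:
+L1 (α=0) → [0, 0, 0]
+L2 (α=1/2) → [122, 0, 99/2]
→ [122, 0, 50]

at x=0,y=0 over L1,L2,L3:
+L1 (α=3/4) → [627/4, 33/2, 549/4]
+L2 (α=3/4) → [2151/16, 285/8, 2553/16]
+L3 (α=1/2) → [2775/32, 1653/16, 3513/32]
→ [87, 103, 110]

query (1,1) [L1,L2,L3,L4] — begin 0,0,0
L1 α=1/2: [89, 213/2, 245/2]
L2 α=2/3: [469/3, 581/6, 275/2]
L3 α=1/3: [1643/9, 1226/9, 454/3]
L4 α=4/7: [4295/21, 1718/21, 1278/7]
= [205, 82, 183]

(2,1) stack=L1,L2,L3,L4,L5; from [0,0,0]:
after L1 α=7/8: [1547/8, 77, 168]
after L2 α=1/8: [12829/64, 97, 1327/8]
after L3 α=1/2: [27165/128, 175, 3031/16]
after L4 α=3/7: [29949/224, 1405/7, 4903/28]
after L5 α=1/2: [51901/448, 2693/14, 7087/56]
→ [116, 192, 127]


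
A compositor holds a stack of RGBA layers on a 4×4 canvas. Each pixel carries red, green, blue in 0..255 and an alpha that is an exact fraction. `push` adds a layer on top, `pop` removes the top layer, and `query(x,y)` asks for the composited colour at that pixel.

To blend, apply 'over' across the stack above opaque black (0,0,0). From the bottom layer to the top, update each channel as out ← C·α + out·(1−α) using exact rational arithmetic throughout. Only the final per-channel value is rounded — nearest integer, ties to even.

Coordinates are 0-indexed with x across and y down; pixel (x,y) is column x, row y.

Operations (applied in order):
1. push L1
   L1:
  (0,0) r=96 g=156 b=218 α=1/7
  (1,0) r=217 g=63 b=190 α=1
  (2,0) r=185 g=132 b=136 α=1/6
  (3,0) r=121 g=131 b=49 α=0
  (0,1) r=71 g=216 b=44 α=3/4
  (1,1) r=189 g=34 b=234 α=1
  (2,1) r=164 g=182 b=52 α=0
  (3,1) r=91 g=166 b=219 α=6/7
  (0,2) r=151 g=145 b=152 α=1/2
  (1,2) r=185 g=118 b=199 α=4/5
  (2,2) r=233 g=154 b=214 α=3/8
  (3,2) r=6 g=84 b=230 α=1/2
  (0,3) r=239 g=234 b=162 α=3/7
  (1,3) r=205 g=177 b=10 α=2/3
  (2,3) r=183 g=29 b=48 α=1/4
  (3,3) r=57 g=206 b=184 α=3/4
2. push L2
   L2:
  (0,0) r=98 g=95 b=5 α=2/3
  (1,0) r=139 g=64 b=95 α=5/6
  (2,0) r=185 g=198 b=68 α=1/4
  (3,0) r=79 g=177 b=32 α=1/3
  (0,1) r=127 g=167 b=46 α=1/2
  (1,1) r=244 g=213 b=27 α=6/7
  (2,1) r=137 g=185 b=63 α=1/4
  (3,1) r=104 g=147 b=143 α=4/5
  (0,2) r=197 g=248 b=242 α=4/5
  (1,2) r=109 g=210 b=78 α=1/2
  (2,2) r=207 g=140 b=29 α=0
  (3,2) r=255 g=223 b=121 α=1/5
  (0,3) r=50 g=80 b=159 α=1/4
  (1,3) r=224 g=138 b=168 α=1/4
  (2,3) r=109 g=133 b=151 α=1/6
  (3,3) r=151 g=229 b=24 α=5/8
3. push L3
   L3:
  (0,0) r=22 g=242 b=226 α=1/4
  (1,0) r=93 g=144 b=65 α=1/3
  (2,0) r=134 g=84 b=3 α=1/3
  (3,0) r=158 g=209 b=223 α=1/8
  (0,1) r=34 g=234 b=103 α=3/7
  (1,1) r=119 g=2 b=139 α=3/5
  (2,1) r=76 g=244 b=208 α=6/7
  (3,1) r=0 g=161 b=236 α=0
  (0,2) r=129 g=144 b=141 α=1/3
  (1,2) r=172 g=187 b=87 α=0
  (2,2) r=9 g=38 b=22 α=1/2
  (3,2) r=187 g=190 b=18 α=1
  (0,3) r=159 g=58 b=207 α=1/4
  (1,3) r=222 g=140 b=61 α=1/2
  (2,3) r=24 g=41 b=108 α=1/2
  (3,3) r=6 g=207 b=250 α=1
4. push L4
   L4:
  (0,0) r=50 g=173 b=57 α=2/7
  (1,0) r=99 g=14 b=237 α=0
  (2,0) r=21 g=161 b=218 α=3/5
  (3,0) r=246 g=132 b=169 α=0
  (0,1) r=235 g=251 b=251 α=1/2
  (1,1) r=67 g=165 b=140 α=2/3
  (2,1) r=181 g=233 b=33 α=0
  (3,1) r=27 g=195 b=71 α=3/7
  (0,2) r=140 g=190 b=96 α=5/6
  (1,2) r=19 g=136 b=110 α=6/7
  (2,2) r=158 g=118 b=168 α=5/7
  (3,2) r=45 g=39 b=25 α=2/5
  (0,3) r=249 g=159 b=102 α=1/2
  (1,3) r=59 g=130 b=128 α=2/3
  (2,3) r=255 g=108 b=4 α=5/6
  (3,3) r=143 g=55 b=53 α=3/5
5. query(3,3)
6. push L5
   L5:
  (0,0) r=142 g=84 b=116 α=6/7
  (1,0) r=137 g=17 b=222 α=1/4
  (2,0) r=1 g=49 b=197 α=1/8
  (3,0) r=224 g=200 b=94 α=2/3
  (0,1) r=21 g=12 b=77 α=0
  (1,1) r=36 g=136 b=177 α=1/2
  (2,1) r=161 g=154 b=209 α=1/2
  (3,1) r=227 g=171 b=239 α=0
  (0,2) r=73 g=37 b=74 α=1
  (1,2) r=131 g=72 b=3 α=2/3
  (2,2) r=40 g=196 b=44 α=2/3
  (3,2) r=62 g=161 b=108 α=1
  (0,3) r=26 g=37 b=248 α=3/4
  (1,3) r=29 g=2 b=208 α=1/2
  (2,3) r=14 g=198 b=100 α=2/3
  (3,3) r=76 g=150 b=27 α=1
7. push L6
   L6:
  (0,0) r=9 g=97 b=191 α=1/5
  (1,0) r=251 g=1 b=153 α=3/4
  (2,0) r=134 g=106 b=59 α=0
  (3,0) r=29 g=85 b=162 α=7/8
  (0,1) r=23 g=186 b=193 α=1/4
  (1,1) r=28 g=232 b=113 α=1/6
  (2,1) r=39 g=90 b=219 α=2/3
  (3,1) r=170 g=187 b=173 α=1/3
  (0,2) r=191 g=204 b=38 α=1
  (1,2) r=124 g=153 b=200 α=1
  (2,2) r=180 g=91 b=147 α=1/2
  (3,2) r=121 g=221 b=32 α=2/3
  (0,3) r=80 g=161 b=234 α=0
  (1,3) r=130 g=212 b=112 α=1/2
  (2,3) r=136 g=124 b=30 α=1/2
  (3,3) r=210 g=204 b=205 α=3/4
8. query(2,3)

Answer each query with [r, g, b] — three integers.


query (3,3) [L1,L2,L3,L4] — begin 0,0,0
+L1 (α=3/4) → [171/4, 309/2, 138]
+L2 (α=5/8) → [3533/32, 3217/16, 267/4]
+L3 (α=1) → [6, 207, 250]
+L4 (α=3/5) → [441/5, 579/5, 659/5]
rounded: [88, 116, 132]

query (2,3) [L1,L2,L3,L4,L5,L6] — begin 0,0,0
after L1 α=1/4: [183/4, 29/4, 12]
after L2 α=1/6: [1351/24, 677/24, 211/6]
after L3 α=1/2: [1927/48, 1661/48, 859/12]
after L4 α=5/6: [63127/288, 27581/288, 1099/72]
after L5 α=2/3: [71191/864, 141629/864, 15499/216]
after L6 α=1/2: [188695/1728, 248765/1728, 21979/432]
= [109, 144, 51]


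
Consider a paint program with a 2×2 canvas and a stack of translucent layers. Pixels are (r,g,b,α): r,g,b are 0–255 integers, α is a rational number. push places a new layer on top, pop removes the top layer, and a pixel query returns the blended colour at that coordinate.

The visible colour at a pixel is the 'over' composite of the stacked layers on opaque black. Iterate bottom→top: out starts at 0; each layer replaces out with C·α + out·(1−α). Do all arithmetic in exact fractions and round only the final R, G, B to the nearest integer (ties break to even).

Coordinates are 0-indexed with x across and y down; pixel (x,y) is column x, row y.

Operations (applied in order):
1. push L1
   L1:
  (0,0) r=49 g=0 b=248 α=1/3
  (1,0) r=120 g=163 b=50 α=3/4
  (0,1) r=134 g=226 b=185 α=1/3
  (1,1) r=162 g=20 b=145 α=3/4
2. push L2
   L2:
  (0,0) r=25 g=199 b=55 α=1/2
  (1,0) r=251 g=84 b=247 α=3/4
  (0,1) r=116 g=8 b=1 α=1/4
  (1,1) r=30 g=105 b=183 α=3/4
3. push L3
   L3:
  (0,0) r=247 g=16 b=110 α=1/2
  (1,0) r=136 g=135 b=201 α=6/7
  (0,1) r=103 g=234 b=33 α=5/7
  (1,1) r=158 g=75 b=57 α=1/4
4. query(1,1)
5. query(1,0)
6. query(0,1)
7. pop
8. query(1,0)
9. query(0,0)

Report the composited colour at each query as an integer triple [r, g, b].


(1,1) stack=L1,L2,L3; from [0,0,0]:
after L1 α=3/4: [243/2, 15, 435/4]
after L2 α=3/4: [423/8, 165/2, 2631/16]
after L3 α=1/4: [2533/32, 645/8, 8805/64]
= [79, 81, 138]

query (1,0) [L1,L2,L3] — begin 0,0,0
L1 α=3/4: [90, 489/4, 75/2]
L2 α=3/4: [843/4, 1497/16, 1557/8]
L3 α=6/7: [4107/28, 14457/112, 11205/56]
rounded: [147, 129, 200]

query (0,1) [L1,L2,L3] — begin 0,0,0
after L1 α=1/3: [134/3, 226/3, 185/3]
after L2 α=1/4: [125/2, 117/2, 93/2]
after L3 α=5/7: [640/7, 1287/7, 258/7]
→ [91, 184, 37]

(1,0) stack=L1,L2; from [0,0,0]:
L1 α=3/4: [90, 489/4, 75/2]
L2 α=3/4: [843/4, 1497/16, 1557/8]
→ [211, 94, 195]

(0,0) stack=L1,L2; from [0,0,0]:
+L1 (α=1/3) → [49/3, 0, 248/3]
+L2 (α=1/2) → [62/3, 199/2, 413/6]
= [21, 100, 69]


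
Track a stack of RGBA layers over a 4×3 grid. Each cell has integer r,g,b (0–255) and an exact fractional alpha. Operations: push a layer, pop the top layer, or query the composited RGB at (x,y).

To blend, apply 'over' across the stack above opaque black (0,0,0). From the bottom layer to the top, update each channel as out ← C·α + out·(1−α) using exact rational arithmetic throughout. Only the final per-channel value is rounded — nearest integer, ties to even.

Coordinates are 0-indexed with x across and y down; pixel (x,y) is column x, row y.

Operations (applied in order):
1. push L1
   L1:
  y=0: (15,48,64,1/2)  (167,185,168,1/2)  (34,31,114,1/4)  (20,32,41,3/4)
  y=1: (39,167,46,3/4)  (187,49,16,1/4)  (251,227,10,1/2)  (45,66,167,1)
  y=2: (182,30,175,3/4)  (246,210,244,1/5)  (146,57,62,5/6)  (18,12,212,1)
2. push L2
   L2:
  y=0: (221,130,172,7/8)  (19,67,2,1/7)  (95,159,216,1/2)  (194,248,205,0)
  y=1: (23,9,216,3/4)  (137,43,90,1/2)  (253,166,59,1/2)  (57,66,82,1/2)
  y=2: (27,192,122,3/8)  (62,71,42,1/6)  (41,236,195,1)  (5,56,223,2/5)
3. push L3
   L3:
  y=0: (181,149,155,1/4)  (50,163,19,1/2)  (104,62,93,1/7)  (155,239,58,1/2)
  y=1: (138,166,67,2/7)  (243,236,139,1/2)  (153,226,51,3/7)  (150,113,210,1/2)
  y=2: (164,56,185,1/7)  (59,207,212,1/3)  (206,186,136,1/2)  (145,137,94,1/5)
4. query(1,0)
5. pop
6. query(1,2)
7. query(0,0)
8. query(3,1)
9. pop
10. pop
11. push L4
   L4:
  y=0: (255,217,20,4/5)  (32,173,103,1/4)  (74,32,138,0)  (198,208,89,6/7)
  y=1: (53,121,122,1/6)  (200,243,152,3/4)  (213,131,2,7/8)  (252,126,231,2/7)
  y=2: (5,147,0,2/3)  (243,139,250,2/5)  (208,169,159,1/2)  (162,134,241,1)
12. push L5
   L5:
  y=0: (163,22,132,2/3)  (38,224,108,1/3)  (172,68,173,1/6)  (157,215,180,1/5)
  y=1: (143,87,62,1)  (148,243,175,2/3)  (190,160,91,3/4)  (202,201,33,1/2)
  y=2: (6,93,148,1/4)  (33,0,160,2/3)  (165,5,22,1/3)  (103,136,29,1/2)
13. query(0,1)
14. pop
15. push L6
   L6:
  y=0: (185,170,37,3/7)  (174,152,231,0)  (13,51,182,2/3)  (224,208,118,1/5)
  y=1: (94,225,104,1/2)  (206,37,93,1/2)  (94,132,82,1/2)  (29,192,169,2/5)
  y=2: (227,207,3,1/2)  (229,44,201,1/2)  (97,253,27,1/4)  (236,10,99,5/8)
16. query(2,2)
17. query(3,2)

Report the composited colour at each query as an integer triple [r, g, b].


query (1,0) [L1,L2,L3] — begin 0,0,0
L1 α=1/2: [167/2, 185/2, 84]
L2 α=1/7: [520/7, 622/7, 506/7]
L3 α=1/2: [435/7, 1763/14, 639/14]
= [62, 126, 46]

query (1,2) [L1,L2] — begin 0,0,0
after L1 α=1/5: [246/5, 42, 244/5]
after L2 α=1/6: [154/3, 281/6, 143/3]
→ [51, 47, 48]

query (0,0) [L1,L2] — begin 0,0,0
L1 α=1/2: [15/2, 24, 32]
L2 α=7/8: [3109/16, 467/4, 309/2]
rounded: [194, 117, 154]

at x=3,y=1 over L1,L2:
after L1 α=1: [45, 66, 167]
after L2 α=1/2: [51, 66, 249/2]
→ [51, 66, 124]

query (0,1) [L4,L5] — begin 0,0,0
after L4 α=1/6: [53/6, 121/6, 61/3]
after L5 α=1: [143, 87, 62]
= [143, 87, 62]

query (2,2) [L4,L6] — begin 0,0,0
L4 α=1/2: [104, 169/2, 159/2]
L6 α=1/4: [409/4, 1013/8, 531/8]
= [102, 127, 66]

(3,2) stack=L4,L6; from [0,0,0]:
L4 α=1: [162, 134, 241]
L6 α=5/8: [833/4, 113/2, 609/4]
= [208, 56, 152]


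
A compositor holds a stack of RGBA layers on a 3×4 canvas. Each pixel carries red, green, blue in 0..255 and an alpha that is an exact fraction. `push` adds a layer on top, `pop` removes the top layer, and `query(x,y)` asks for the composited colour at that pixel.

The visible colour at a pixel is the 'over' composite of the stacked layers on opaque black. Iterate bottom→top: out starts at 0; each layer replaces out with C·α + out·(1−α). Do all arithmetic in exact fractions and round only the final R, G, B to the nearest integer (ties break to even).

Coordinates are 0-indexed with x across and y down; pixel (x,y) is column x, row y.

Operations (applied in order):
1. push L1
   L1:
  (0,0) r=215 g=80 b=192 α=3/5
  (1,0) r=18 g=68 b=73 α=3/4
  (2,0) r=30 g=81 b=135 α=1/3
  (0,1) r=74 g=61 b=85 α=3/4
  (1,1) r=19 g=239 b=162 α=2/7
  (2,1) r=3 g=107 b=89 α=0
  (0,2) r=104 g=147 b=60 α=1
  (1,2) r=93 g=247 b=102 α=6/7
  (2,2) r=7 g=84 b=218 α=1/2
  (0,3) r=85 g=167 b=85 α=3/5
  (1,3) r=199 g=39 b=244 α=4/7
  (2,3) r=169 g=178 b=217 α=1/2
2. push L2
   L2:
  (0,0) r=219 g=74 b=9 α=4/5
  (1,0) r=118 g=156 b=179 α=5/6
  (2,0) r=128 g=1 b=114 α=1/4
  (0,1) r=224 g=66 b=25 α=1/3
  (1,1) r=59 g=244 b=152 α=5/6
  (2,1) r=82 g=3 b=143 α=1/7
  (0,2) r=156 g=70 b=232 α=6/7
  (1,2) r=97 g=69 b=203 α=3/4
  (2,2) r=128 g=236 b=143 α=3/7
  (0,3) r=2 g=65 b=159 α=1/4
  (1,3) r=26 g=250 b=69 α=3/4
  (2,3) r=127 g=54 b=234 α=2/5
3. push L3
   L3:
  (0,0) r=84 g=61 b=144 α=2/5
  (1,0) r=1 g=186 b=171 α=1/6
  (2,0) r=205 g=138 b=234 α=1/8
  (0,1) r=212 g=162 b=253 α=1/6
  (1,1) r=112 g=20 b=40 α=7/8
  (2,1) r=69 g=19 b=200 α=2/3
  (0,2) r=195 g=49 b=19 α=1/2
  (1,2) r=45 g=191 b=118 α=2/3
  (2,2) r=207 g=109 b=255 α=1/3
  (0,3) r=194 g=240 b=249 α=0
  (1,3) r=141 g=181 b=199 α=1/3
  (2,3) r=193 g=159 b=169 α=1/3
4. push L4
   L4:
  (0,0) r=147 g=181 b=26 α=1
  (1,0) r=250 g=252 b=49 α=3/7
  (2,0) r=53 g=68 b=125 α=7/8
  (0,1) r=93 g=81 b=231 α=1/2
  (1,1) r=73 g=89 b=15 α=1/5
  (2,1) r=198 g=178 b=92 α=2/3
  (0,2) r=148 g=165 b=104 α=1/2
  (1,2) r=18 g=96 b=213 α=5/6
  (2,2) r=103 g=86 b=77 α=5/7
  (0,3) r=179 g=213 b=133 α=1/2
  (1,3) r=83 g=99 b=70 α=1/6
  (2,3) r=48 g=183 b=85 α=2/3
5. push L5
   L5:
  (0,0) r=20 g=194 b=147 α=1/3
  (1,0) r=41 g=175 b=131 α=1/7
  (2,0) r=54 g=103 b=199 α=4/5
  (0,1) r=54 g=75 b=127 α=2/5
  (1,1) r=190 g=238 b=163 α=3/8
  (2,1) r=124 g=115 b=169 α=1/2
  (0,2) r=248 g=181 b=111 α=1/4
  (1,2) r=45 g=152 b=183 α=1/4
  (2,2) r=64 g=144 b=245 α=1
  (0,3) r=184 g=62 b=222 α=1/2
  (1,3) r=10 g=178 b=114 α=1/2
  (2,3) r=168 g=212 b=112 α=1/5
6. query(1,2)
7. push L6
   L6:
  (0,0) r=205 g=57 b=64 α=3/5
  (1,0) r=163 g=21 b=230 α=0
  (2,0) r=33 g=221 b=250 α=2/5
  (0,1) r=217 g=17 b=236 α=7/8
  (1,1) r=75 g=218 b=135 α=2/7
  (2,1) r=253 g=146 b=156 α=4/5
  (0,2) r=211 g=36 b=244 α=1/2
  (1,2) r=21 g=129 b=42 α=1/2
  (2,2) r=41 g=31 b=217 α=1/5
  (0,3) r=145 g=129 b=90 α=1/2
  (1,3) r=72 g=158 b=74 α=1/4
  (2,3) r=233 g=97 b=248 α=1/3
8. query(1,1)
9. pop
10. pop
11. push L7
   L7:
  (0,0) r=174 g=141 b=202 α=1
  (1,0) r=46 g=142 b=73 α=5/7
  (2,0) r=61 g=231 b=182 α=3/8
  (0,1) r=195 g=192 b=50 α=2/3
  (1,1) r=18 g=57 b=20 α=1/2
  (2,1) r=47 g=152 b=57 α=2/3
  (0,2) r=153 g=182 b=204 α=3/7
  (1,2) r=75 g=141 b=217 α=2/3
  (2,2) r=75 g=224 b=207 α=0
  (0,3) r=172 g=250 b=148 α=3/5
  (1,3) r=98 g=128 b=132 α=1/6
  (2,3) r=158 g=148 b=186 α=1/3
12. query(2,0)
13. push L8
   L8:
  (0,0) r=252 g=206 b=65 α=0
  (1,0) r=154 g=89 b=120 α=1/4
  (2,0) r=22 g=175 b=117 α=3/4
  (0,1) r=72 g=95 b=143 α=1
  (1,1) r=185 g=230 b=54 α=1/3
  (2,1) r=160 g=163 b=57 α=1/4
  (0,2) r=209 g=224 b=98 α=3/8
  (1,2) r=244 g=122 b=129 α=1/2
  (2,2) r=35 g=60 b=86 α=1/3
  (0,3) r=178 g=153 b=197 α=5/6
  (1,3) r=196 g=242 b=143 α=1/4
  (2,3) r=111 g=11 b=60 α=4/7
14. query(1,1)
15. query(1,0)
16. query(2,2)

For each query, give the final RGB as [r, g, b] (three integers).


query (1,2) [L1,L2,L3,L4,L5] — begin 0,0,0
L1 α=6/7: [558/7, 1482/7, 612/7]
L2 α=3/4: [2595/28, 2931/28, 4875/28]
L3 α=2/3: [1705/28, 13627/84, 11483/84]
L4 α=5/6: [4225/168, 53947/504, 100943/504]
L5 α=1/4: [6745/224, 79483/672, 131687/672]
rounded: [30, 118, 196]

query (1,1) [L1,L2,L3,L4,L5,L6] — begin 0,0,0
L1 α=2/7: [38/7, 478/7, 324/7]
L2 α=5/6: [701/14, 1503/7, 2822/21]
L3 α=7/8: [11677/112, 2483/56, 4351/84]
L4 α=1/5: [13721/140, 3729/70, 4666/105]
L5 α=3/8: [29681/224, 13725/112, 14935/168]
L6 α=2/7: [182005/1568, 117457/784, 120035/1176]
rounded: [116, 150, 102]

(2,0) stack=L1,L2,L3,L4,L7; from [0,0,0]:
after L1 α=1/3: [10, 27, 45]
after L2 α=1/4: [79/2, 41/2, 249/4]
after L3 α=1/8: [963/16, 563/16, 2679/32]
after L4 α=7/8: [6899/128, 8179/128, 30679/256]
after L7 α=3/8: [57919/1024, 129599/1024, 293171/2048]
rounded: [57, 127, 143]

at x=1,y=1 over L1,L2,L3,L4,L7,L8:
after L1 α=2/7: [38/7, 478/7, 324/7]
after L2 α=5/6: [701/14, 1503/7, 2822/21]
after L3 α=7/8: [11677/112, 2483/56, 4351/84]
after L4 α=1/5: [13721/140, 3729/70, 4666/105]
after L7 α=1/2: [16241/280, 7719/140, 3383/105]
after L8 α=1/3: [14047/140, 23819/210, 12436/315]
→ [100, 113, 39]

query (1,0) [L1,L2,L3,L4,L7,L8] — begin 0,0,0
after L1 α=3/4: [27/2, 51, 219/4]
after L2 α=5/6: [1207/12, 277/2, 3799/24]
after L3 α=1/6: [6047/72, 1757/12, 23099/144]
after L4 α=3/7: [19547/126, 575/3, 28391/252]
after L7 α=5/7: [34037/441, 3280/21, 74381/882]
after L8 α=1/4: [56675/588, 3903/28, 109661/1176]
rounded: [96, 139, 93]

query (2,2) [L1,L2,L3,L4,L7,L8] — begin 0,0,0
after L1 α=1/2: [7/2, 42, 109]
after L2 α=3/7: [398/7, 876/7, 865/7]
after L3 α=1/3: [2245/21, 2515/21, 3515/21]
after L4 α=5/7: [15305/147, 14060/147, 15115/147]
after L7 α=0: [15305/147, 14060/147, 15115/147]
after L8 α=1/3: [35755/441, 36940/441, 42872/441]
= [81, 84, 97]


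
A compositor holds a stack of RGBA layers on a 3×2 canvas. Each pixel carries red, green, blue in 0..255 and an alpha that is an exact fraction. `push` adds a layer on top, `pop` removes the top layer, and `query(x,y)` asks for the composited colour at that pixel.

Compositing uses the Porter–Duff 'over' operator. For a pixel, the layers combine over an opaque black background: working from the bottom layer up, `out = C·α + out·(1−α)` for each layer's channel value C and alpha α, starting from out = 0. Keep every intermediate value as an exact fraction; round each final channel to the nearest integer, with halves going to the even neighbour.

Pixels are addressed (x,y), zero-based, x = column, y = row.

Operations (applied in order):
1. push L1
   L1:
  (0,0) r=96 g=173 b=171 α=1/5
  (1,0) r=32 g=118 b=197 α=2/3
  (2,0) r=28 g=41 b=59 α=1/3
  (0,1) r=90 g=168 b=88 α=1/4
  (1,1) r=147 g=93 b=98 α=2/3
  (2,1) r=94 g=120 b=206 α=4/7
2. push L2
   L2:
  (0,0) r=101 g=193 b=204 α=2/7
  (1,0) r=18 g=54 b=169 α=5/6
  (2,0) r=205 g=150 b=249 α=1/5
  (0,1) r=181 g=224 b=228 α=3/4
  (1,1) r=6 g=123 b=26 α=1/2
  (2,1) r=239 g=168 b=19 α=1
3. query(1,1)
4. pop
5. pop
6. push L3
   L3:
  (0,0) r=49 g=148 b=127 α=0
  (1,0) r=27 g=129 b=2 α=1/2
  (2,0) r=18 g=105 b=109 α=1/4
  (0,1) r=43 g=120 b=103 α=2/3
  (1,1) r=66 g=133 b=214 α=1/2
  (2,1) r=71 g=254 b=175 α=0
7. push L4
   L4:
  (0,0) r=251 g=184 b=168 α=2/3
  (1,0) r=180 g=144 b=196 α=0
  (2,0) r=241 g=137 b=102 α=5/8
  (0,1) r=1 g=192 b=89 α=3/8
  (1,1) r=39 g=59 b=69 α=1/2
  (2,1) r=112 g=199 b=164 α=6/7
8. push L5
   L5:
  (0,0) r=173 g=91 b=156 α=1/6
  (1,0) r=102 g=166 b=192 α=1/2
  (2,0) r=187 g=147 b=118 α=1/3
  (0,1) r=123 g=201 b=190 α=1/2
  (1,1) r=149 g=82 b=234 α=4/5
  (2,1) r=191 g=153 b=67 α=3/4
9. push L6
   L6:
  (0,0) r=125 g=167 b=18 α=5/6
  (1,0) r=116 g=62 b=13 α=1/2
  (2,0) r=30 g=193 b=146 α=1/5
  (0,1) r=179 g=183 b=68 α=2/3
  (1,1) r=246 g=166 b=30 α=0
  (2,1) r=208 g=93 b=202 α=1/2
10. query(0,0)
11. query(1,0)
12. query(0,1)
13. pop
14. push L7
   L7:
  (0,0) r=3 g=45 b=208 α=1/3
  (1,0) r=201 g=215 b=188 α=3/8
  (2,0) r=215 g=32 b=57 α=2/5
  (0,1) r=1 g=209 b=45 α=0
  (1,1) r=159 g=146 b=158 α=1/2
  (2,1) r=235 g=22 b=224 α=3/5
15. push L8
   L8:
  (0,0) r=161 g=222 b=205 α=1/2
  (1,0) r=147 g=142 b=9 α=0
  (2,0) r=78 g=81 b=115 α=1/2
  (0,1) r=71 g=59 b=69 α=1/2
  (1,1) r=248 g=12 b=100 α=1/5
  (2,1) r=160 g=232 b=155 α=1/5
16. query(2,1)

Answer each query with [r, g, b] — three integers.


query (1,1) [L1,L2] — begin 0,0,0
+L1 (α=2/3) → [98, 62, 196/3]
+L2 (α=1/2) → [52, 185/2, 137/3]
→ [52, 92, 46]

at x=0,y=0 over L3,L4,L5,L6:
+L3 (α=0) → [0, 0, 0]
+L4 (α=2/3) → [502/3, 368/3, 112]
+L5 (α=1/6) → [3029/18, 2113/18, 358/3]
+L6 (α=5/6) → [14279/108, 17143/108, 314/9]
= [132, 159, 35]

(1,0) stack=L3,L4,L5,L6; from [0,0,0]:
L3 α=1/2: [27/2, 129/2, 1]
L4 α=0: [27/2, 129/2, 1]
L5 α=1/2: [231/4, 461/4, 193/2]
L6 α=1/2: [695/8, 709/8, 219/4]
→ [87, 89, 55]

(0,1) stack=L3,L4,L5,L6; from [0,0,0]:
+L3 (α=2/3) → [86/3, 80, 206/3]
+L4 (α=3/8) → [439/24, 122, 1831/24]
+L5 (α=1/2) → [3391/48, 323/2, 6391/48]
+L6 (α=2/3) → [20575/144, 1055/6, 12919/144]
= [143, 176, 90]

(2,1) stack=L3,L4,L5,L7,L8; from [0,0,0]:
+L3 (α=0) → [0, 0, 0]
+L4 (α=6/7) → [96, 1194/7, 984/7]
+L5 (α=3/4) → [669/4, 4407/28, 2391/28]
+L7 (α=3/5) → [2079/10, 5331/70, 11799/70]
+L8 (α=1/5) → [4958/25, 18782/175, 29023/175]
= [198, 107, 166]


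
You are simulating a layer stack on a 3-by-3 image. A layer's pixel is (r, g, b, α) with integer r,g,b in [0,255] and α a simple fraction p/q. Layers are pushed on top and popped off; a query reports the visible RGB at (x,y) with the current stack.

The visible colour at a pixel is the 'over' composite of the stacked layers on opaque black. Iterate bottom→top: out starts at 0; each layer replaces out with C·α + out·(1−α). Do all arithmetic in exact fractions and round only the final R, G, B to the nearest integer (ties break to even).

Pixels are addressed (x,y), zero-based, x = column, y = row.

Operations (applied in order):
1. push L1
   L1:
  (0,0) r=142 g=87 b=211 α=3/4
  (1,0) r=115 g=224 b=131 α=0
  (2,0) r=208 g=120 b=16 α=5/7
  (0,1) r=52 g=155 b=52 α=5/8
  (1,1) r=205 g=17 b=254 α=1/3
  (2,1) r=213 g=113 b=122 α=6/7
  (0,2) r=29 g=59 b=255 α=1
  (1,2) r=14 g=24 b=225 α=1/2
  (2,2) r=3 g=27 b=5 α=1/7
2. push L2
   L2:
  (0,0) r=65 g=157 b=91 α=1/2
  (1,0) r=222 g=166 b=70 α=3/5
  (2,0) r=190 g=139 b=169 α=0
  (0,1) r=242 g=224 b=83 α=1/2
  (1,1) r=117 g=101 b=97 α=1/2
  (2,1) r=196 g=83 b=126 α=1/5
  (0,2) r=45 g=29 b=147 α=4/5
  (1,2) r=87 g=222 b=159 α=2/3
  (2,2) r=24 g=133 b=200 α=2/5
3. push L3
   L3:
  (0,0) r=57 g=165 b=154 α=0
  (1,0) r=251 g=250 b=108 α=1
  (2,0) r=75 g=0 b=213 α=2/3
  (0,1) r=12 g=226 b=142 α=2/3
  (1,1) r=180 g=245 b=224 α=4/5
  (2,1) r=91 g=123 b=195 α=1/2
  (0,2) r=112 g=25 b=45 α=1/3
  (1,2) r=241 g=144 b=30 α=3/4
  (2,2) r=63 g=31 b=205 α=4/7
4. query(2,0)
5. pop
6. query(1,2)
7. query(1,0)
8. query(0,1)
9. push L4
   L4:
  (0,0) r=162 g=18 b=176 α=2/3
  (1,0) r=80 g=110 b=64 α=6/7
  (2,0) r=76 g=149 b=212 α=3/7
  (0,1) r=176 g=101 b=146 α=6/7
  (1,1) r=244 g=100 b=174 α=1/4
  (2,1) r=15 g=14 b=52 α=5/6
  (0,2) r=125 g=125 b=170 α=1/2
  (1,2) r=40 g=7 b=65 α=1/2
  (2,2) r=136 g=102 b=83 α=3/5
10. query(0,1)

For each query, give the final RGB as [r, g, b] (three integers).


(2,0) stack=L1,L2,L3; from [0,0,0]:
after L1 α=5/7: [1040/7, 600/7, 80/7]
after L2 α=0: [1040/7, 600/7, 80/7]
after L3 α=2/3: [2090/21, 200/7, 3062/21]
= [100, 29, 146]

at x=1,y=2 over L1,L2:
after L1 α=1/2: [7, 12, 225/2]
after L2 α=2/3: [181/3, 152, 287/2]
→ [60, 152, 144]

(1,0) stack=L1,L2; from [0,0,0]:
after L1 α=0: [0, 0, 0]
after L2 α=3/5: [666/5, 498/5, 42]
rounded: [133, 100, 42]

query (0,1) [L1,L2] — begin 0,0,0
L1 α=5/8: [65/2, 775/8, 65/2]
L2 α=1/2: [549/4, 2567/16, 231/4]
→ [137, 160, 58]

query (0,1) [L1,L2,L4] — begin 0,0,0
after L1 α=5/8: [65/2, 775/8, 65/2]
after L2 α=1/2: [549/4, 2567/16, 231/4]
after L4 α=6/7: [4773/28, 12263/112, 3735/28]
rounded: [170, 109, 133]


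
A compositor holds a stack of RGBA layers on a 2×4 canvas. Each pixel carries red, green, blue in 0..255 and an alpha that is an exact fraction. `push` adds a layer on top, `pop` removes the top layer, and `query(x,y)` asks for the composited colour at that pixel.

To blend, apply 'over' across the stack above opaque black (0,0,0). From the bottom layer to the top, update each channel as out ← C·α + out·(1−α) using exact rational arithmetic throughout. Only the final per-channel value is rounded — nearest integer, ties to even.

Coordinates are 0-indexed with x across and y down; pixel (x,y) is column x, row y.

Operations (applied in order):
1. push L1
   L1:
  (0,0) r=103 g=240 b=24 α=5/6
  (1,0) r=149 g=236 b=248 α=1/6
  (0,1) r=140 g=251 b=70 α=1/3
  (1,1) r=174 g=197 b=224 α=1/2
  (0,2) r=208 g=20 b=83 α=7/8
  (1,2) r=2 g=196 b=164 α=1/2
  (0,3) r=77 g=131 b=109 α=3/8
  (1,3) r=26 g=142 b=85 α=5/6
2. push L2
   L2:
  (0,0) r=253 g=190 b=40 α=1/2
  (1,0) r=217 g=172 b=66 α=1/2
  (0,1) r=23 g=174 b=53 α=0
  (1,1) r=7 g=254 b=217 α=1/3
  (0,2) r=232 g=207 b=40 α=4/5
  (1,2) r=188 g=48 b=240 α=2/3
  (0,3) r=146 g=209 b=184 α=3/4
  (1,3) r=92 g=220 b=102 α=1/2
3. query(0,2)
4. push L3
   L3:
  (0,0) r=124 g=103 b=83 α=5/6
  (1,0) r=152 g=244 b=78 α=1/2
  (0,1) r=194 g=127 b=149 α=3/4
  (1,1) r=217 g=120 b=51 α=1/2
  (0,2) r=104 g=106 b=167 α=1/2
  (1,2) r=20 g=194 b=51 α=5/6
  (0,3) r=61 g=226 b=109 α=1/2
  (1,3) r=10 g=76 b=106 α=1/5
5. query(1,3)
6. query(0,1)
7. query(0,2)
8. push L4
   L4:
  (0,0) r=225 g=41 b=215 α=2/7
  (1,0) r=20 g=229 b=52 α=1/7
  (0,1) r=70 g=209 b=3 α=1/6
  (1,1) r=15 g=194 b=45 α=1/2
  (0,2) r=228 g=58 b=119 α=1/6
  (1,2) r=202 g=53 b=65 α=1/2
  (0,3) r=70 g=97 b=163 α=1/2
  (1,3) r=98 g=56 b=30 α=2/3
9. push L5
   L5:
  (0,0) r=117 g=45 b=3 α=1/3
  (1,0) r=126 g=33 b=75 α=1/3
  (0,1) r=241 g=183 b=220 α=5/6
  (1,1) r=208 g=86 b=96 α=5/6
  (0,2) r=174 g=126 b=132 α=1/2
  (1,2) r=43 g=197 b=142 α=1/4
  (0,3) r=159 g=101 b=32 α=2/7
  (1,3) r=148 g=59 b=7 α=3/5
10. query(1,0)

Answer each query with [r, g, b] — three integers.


at x=0,y=2 over L1,L2:
L1 α=7/8: [182, 35/2, 581/8]
L2 α=4/5: [222, 1691/10, 1861/40]
= [222, 169, 47]

at x=1,y=3 over L1,L2,L3:
after L1 α=5/6: [65/3, 355/3, 425/6]
after L2 α=1/2: [341/6, 1015/6, 1037/12]
after L3 α=1/5: [712/15, 2258/15, 271/3]
= [47, 151, 90]

query (0,1) [L1,L2,L3] — begin 0,0,0
+L1 (α=1/3) → [140/3, 251/3, 70/3]
+L2 (α=0) → [140/3, 251/3, 70/3]
+L3 (α=3/4) → [943/6, 697/6, 1411/12]
= [157, 116, 118]

query (0,2) [L1,L2,L3] — begin 0,0,0
+L1 (α=7/8) → [182, 35/2, 581/8]
+L2 (α=4/5) → [222, 1691/10, 1861/40]
+L3 (α=1/2) → [163, 2751/20, 8541/80]
→ [163, 138, 107]

query (1,0) [L1,L2,L3,L4,L5] — begin 0,0,0
+L1 (α=1/6) → [149/6, 118/3, 124/3]
+L2 (α=1/2) → [1451/12, 317/3, 161/3]
+L3 (α=1/2) → [3275/24, 1049/6, 395/6]
+L4 (α=1/7) → [3355/28, 1278/7, 447/7]
+L5 (α=1/3) → [5119/42, 929/7, 473/7]
rounded: [122, 133, 68]


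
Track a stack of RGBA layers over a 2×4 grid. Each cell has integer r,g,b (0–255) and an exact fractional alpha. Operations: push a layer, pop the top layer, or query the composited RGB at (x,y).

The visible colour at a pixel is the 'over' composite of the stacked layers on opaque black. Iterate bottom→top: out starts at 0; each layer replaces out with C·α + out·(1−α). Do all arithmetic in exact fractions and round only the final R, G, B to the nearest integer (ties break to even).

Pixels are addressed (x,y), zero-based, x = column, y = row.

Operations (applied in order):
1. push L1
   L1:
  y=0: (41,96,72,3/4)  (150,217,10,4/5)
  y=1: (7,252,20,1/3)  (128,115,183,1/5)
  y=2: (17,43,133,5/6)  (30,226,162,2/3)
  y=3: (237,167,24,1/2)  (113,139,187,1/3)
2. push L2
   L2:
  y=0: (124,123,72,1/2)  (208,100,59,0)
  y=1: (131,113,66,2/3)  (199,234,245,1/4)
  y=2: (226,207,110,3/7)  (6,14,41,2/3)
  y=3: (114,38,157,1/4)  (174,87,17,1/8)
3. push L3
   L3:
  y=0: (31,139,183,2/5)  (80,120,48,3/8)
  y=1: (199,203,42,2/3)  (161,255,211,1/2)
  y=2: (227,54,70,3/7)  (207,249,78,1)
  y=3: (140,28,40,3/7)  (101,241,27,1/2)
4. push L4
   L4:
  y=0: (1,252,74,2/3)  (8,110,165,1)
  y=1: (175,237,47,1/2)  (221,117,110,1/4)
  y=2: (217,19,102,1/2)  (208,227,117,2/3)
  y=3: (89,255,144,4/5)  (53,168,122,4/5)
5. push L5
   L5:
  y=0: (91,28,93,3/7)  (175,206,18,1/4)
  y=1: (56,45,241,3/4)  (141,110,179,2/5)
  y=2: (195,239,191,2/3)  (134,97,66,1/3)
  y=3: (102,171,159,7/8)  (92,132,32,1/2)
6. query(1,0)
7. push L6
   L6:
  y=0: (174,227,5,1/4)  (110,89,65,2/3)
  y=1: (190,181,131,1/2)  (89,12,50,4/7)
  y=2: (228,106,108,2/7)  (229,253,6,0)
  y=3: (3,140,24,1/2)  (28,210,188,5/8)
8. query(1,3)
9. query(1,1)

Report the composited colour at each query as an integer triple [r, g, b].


at x=1,y=0 over L1,L2,L3,L4,L5:
L1 α=4/5: [120, 868/5, 8]
L2 α=0: [120, 868/5, 8]
L3 α=3/8: [105, 307/2, 23]
L4 α=1: [8, 110, 165]
L5 α=1/4: [199/4, 134, 513/4]
rounded: [50, 134, 128]

query (1,3) [L1,L2,L3,L4,L5,L6] — begin 0,0,0
after L1 α=1/3: [113/3, 139/3, 187/3]
after L2 α=1/8: [1313/24, 617/12, 170/3]
after L3 α=1/2: [3737/48, 3509/24, 251/6]
after L4 α=4/5: [13913/240, 19637/120, 3179/30]
after L5 α=1/2: [35993/480, 35477/240, 4139/60]
after L6 α=5/8: [58393/1280, 119477/640, 22939/160]
→ [46, 187, 143]

at x=1,y=1 over L1,L2,L3,L4,L5,L6:
+L1 (α=1/5) → [128/5, 23, 183/5]
+L2 (α=1/4) → [1379/20, 303/4, 887/10]
+L3 (α=1/2) → [4599/40, 1323/8, 2997/20]
+L4 (α=1/4) → [22637/160, 4905/32, 11191/80]
+L5 (α=2/5) → [113031/800, 4351/32, 62213/400]
+L6 (α=4/7) → [623893/5600, 14589/224, 266639/2800]
→ [111, 65, 95]


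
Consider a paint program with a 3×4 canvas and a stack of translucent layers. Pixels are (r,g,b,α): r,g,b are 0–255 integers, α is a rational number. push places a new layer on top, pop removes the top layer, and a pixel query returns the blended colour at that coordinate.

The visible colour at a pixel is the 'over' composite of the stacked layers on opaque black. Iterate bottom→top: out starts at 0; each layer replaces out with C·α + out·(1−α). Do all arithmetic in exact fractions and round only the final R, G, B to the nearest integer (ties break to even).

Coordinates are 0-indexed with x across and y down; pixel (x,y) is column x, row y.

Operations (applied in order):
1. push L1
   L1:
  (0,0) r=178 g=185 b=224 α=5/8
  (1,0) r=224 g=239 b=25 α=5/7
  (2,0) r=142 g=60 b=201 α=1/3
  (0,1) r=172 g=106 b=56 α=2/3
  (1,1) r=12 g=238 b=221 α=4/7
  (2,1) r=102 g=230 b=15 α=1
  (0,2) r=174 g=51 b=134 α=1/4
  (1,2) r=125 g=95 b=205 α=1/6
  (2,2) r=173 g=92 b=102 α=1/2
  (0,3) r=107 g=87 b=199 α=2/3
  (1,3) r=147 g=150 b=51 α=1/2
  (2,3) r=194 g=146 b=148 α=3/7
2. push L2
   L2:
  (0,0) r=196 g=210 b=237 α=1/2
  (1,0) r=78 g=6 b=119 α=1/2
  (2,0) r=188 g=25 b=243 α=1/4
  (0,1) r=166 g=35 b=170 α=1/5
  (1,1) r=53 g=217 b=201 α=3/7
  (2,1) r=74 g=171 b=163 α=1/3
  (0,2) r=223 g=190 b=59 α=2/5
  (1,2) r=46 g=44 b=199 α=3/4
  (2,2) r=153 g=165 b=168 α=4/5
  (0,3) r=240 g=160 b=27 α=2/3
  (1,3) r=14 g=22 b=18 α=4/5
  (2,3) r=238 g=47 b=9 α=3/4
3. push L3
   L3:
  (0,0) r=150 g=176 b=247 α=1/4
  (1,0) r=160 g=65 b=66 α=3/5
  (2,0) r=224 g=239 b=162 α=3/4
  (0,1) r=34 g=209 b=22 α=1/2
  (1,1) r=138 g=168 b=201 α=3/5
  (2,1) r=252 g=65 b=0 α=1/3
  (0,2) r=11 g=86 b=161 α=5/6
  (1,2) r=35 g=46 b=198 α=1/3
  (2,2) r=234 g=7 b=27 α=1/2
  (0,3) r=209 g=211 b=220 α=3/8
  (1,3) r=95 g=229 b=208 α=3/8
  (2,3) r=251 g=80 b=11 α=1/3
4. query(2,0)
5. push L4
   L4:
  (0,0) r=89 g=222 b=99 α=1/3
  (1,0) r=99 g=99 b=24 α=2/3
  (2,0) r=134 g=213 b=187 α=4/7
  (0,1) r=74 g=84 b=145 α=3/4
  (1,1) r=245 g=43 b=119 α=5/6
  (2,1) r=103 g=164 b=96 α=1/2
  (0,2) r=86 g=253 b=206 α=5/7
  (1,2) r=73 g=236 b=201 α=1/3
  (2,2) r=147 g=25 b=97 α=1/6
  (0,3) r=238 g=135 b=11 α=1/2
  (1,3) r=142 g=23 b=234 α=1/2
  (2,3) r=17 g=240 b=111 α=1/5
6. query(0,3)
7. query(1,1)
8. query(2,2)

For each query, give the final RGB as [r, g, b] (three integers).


at x=2,y=0 over L1,L2,L3:
+L1 (α=1/3) → [142/3, 20, 67]
+L2 (α=1/4) → [165/2, 85/4, 111]
+L3 (α=3/4) → [1509/8, 2953/16, 597/4]
rounded: [189, 185, 149]

(0,3) stack=L1,L2,L3,L4; from [0,0,0]:
+L1 (α=2/3) → [214/3, 58, 398/3]
+L2 (α=2/3) → [1654/9, 126, 560/9]
+L3 (α=3/8) → [13913/72, 1263/8, 2185/18]
+L4 (α=1/2) → [31049/144, 2343/16, 2383/36]
rounded: [216, 146, 66]

at x=1,y=1 over L1,L2,L3,L4:
L1 α=4/7: [48/7, 136, 884/7]
L2 α=3/7: [1305/49, 1195/7, 7757/49]
L3 α=3/5: [22896/245, 5918/35, 45061/245]
L4 α=5/6: [323021/1470, 4481/70, 31806/245]
→ [220, 64, 130]

(2,2) stack=L1,L2,L3,L4; from [0,0,0]:
+L1 (α=1/2) → [173/2, 46, 51]
+L2 (α=4/5) → [1397/10, 706/5, 723/5]
+L3 (α=1/2) → [3737/20, 741/10, 429/5]
+L4 (α=1/6) → [4325/24, 791/12, 263/3]
→ [180, 66, 88]


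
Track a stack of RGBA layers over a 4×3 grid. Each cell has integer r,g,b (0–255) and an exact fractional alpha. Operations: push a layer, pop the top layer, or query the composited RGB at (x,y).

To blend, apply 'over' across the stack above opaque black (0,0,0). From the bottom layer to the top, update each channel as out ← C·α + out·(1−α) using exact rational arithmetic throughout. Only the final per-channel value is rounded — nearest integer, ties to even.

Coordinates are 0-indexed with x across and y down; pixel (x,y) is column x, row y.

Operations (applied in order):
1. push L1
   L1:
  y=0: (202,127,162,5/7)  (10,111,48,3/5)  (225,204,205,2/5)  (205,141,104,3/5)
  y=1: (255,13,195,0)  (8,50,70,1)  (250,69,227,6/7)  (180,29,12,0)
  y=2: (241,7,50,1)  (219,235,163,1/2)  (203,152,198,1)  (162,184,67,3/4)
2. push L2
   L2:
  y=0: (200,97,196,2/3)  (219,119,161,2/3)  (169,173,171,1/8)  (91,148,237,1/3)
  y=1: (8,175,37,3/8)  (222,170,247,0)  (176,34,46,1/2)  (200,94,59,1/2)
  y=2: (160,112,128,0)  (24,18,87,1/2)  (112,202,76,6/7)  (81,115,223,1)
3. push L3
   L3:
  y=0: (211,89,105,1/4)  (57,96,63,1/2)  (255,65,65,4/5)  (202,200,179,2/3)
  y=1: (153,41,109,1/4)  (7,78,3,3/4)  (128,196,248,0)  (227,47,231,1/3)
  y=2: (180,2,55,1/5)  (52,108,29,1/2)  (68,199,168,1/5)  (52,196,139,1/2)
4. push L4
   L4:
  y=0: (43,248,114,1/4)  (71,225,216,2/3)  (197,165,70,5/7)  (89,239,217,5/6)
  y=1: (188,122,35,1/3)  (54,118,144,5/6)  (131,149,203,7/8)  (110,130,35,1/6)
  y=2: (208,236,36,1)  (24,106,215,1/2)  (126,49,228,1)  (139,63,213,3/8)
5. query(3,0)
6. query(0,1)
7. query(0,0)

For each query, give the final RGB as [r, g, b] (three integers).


(3,0) stack=L1,L2,L3,L4; from [0,0,0]:
L1 α=3/5: [123, 423/5, 312/5]
L2 α=1/3: [337/3, 1586/15, 603/5]
L3 α=2/3: [1549/9, 7586/45, 2393/15]
L4 α=5/6: [2777/27, 61361/270, 9334/45]
rounded: [103, 227, 207]

(0,1) stack=L1,L2,L3,L4; from [0,0,0]:
after L1 α=0: [0, 0, 0]
after L2 α=3/8: [3, 525/8, 111/8]
after L3 α=1/4: [81/2, 1903/32, 1205/32]
after L4 α=1/3: [269/3, 1285/16, 1765/48]
rounded: [90, 80, 37]

at x=0,y=0 over L1,L2,L3,L4:
L1 α=5/7: [1010/7, 635/7, 810/7]
L2 α=2/3: [1270/7, 1993/21, 3554/21]
L3 α=1/4: [5287/28, 654/7, 4289/28]
L4 α=1/4: [17065/112, 1849/14, 16059/112]
→ [152, 132, 143]


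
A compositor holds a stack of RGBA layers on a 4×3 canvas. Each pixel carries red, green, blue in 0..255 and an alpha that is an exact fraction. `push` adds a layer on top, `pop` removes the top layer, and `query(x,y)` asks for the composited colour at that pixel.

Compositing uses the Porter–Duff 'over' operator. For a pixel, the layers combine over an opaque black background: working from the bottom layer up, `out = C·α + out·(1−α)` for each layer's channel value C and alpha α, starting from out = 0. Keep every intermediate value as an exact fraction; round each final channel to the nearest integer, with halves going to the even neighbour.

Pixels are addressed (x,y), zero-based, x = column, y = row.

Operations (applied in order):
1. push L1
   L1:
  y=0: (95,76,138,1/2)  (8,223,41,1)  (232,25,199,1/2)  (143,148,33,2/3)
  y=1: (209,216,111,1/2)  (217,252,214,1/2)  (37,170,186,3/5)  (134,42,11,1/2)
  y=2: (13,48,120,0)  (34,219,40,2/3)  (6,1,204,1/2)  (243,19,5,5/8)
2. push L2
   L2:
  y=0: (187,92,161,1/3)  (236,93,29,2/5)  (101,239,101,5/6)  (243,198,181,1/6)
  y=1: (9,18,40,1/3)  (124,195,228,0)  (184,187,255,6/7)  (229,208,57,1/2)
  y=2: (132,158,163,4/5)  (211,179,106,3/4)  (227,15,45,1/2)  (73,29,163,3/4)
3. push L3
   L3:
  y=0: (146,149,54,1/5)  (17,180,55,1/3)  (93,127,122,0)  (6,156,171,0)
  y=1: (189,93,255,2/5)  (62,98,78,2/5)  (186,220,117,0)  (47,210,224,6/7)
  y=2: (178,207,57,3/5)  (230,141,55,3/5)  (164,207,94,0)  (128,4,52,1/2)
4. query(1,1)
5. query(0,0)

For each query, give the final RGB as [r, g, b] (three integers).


(1,1) stack=L1,L2,L3; from [0,0,0]:
+L1 (α=1/2) → [217/2, 126, 107]
+L2 (α=0) → [217/2, 126, 107]
+L3 (α=2/5) → [899/10, 574/5, 477/5]
→ [90, 115, 95]

query (0,0) [L1,L2,L3] — begin 0,0,0
after L1 α=1/2: [95/2, 38, 69]
after L2 α=1/3: [94, 56, 299/3]
after L3 α=1/5: [522/5, 373/5, 1358/15]
= [104, 75, 91]


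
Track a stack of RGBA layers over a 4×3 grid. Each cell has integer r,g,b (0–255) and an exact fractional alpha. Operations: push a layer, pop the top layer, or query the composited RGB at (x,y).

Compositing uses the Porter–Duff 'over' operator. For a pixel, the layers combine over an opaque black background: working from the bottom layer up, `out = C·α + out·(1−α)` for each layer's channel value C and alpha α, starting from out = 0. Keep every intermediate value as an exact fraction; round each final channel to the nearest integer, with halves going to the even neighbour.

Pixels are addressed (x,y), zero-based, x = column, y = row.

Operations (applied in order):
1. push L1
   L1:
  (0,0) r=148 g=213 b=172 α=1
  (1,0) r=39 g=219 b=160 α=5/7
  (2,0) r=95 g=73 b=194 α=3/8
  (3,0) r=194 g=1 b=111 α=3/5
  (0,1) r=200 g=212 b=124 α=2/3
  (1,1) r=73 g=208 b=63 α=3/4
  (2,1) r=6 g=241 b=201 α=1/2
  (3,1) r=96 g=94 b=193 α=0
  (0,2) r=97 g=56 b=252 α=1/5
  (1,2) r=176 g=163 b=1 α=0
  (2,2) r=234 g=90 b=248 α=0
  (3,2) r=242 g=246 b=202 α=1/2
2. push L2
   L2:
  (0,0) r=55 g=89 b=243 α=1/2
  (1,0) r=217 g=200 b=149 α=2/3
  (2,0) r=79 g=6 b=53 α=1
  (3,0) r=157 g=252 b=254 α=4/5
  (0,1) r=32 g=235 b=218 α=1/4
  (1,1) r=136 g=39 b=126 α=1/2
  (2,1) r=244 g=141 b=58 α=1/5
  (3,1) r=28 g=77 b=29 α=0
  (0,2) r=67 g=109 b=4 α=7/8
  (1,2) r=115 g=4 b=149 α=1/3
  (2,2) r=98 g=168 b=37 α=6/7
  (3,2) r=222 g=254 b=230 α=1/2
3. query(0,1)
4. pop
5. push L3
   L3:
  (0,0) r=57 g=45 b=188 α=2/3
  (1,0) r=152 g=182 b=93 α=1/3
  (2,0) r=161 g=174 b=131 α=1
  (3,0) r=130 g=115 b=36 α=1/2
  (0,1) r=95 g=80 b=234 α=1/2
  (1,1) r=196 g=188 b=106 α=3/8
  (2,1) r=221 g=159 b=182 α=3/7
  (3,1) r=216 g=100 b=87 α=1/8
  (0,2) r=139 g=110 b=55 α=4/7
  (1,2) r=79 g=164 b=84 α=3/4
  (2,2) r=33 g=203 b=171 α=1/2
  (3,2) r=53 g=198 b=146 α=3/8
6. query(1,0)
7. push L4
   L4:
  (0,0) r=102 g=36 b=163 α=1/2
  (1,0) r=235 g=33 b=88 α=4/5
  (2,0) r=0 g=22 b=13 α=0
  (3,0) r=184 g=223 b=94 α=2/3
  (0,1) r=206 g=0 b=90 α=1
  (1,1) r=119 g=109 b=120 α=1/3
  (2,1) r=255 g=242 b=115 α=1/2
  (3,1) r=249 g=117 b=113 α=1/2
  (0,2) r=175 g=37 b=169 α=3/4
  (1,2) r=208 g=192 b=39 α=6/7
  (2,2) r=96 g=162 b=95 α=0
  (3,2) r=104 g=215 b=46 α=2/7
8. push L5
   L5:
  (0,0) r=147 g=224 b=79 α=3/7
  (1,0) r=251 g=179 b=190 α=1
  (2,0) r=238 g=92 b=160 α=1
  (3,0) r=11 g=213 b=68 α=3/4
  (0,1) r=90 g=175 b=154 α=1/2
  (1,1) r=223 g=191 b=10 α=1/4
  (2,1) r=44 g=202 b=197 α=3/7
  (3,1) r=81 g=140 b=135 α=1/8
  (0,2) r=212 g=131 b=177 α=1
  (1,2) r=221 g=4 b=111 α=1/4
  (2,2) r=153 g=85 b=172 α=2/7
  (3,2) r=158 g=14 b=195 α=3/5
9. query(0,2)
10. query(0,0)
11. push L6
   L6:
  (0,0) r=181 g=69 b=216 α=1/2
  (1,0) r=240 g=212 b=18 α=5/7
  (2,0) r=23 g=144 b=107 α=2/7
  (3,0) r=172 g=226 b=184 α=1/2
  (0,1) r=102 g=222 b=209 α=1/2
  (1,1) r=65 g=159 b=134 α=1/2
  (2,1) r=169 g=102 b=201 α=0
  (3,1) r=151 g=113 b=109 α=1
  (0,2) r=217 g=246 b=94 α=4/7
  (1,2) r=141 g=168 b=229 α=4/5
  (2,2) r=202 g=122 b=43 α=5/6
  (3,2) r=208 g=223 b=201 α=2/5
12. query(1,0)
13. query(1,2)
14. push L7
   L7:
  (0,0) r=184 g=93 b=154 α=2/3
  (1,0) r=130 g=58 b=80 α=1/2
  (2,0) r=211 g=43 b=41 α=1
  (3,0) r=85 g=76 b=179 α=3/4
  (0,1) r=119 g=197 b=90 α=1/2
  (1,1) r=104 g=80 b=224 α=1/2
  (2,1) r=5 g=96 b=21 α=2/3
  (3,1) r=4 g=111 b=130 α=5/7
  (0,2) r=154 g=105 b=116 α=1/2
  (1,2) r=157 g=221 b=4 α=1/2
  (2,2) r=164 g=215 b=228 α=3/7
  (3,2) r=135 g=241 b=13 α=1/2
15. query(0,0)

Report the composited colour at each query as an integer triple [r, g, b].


at x=0,y=1 over L1,L2:
+L1 (α=2/3) → [400/3, 424/3, 248/3]
+L2 (α=1/4) → [108, 659/4, 233/2]
rounded: [108, 165, 116]

at x=1,y=0 over L1,L3:
+L1 (α=5/7) → [195/7, 1095/7, 800/7]
+L3 (α=1/3) → [1454/21, 3464/21, 2251/21]
→ [69, 165, 107]

at x=0,y=2 over L1,L3,L4,L5:
after L1 α=1/5: [97/5, 56/5, 252/5]
after L3 α=4/7: [3071/35, 2368/35, 1856/35]
after L4 α=3/4: [10723/70, 6253/140, 19601/140]
after L5 α=1: [212, 131, 177]
= [212, 131, 177]

at x=0,y=0 over L1,L3,L4,L5:
+L1 (α=1) → [148, 213, 172]
+L3 (α=2/3) → [262/3, 101, 548/3]
+L4 (α=1/2) → [284/3, 137/2, 1037/6]
+L5 (α=3/7) → [2459/21, 946/7, 2785/21]
→ [117, 135, 133]

at x=1,y=0 over L1,L3,L4,L5,L6:
after L1 α=5/7: [195/7, 1095/7, 800/7]
after L3 α=1/3: [1454/21, 3464/21, 2251/21]
after L4 α=4/5: [21194/105, 6236/105, 9643/105]
after L5 α=1: [251, 179, 190]
after L6 α=5/7: [1702/7, 1418/7, 470/7]
rounded: [243, 203, 67]

at x=1,y=2 over L1,L3,L4,L5,L6:
L1 α=0: [0, 0, 0]
L3 α=3/4: [237/4, 123, 63]
L4 α=6/7: [747/4, 1275/7, 297/7]
L5 α=1/4: [3125/16, 3853/28, 417/7]
L6 α=4/5: [12149/80, 22669/140, 6829/35]
= [152, 162, 195]

(0,0) stack=L1,L3,L4,L5,L6,L7; from [0,0,0]:
L1 α=1: [148, 213, 172]
L3 α=2/3: [262/3, 101, 548/3]
L4 α=1/2: [284/3, 137/2, 1037/6]
L5 α=3/7: [2459/21, 946/7, 2785/21]
L6 α=1/2: [3130/21, 1429/14, 7321/42]
L7 α=2/3: [10858/63, 4033/42, 20257/126]
rounded: [172, 96, 161]
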